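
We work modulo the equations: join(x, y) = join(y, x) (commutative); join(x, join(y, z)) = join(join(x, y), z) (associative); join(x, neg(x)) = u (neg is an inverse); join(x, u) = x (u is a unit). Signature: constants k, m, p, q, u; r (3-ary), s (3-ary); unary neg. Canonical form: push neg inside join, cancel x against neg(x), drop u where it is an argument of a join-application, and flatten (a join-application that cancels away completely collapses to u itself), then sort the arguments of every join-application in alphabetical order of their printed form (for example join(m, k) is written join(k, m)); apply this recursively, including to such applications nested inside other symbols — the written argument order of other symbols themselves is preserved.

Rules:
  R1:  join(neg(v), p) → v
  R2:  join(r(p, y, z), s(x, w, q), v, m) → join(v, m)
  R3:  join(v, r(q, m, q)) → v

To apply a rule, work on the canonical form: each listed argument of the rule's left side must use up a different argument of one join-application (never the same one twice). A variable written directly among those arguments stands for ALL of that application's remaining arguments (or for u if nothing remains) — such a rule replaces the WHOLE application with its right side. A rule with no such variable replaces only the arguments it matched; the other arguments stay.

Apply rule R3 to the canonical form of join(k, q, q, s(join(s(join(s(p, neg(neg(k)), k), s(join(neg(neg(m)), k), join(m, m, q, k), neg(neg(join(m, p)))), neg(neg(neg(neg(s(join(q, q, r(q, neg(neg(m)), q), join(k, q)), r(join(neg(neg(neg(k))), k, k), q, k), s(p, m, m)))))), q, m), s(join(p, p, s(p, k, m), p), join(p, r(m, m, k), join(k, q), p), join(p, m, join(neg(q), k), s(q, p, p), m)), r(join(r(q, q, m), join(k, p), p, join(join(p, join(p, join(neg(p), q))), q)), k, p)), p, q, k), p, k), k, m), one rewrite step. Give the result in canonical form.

Answer: join(k, k, m, q, q, s(join(k, p, q, s(join(m, q, s(join(k, m), join(k, m, m, q), join(m, p)), s(join(k, q, q, q), r(k, q, k), s(p, m, m)), s(p, k, k)), s(join(p, p, p, s(p, k, m)), join(k, p, p, q, r(m, m, k)), join(k, m, m, neg(q), p, s(q, p, p))), r(join(k, p, p, p, q, q, r(q, q, m)), k, p))), p, k))

Derivation:
Canonical form:  join(k, k, m, q, q, s(join(k, p, q, s(join(m, q, s(join(k, m), join(k, m, m, q), join(m, p)), s(join(k, q, q, q, r(q, m, q)), r(k, q, k), s(p, m, m)), s(p, k, k)), s(join(p, p, p, s(p, k, m)), join(k, p, p, q, r(m, m, k)), join(k, m, m, neg(q), p, s(q, p, p))), r(join(k, p, p, p, q, q, r(q, q, m)), k, p))), p, k))
R3 matches:  uses r(q, m, q);  v := join(k, q, q, q)
Every leftover argument binds to the variable; the entire application is replaced.
Result:  join(k, k, m, q, q, s(join(k, p, q, s(join(m, q, s(join(k, m), join(k, m, m, q), join(m, p)), s(join(k, q, q, q), r(k, q, k), s(p, m, m)), s(p, k, k)), s(join(p, p, p, s(p, k, m)), join(k, p, p, q, r(m, m, k)), join(k, m, m, neg(q), p, s(q, p, p))), r(join(k, p, p, p, q, q, r(q, q, m)), k, p))), p, k))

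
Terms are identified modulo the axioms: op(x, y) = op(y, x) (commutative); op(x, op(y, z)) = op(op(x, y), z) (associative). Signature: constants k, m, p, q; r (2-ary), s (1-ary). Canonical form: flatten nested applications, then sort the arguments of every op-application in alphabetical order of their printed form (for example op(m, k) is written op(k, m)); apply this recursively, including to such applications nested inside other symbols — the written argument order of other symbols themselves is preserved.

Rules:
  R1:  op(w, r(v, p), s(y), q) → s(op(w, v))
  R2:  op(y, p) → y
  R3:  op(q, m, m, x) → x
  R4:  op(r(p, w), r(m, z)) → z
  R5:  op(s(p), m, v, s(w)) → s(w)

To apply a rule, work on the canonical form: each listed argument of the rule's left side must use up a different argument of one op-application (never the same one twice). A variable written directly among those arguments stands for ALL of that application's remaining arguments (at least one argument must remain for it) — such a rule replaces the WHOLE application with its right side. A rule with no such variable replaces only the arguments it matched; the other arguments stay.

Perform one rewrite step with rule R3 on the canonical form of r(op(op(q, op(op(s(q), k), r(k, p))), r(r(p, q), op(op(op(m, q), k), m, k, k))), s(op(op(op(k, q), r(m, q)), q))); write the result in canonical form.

Canonical form:  r(op(k, q, r(k, p), r(r(p, q), op(k, k, k, m, m, q)), s(q)), s(op(k, q, q, r(m, q))))
R3 matches:  uses m, m, q;  x := op(k, k, k)
Every leftover argument binds to the variable; the entire application is replaced.
Giving:  r(op(k, q, r(k, p), r(r(p, q), op(k, k, k)), s(q)), s(op(k, q, q, r(m, q))))

Answer: r(op(k, q, r(k, p), r(r(p, q), op(k, k, k)), s(q)), s(op(k, q, q, r(m, q))))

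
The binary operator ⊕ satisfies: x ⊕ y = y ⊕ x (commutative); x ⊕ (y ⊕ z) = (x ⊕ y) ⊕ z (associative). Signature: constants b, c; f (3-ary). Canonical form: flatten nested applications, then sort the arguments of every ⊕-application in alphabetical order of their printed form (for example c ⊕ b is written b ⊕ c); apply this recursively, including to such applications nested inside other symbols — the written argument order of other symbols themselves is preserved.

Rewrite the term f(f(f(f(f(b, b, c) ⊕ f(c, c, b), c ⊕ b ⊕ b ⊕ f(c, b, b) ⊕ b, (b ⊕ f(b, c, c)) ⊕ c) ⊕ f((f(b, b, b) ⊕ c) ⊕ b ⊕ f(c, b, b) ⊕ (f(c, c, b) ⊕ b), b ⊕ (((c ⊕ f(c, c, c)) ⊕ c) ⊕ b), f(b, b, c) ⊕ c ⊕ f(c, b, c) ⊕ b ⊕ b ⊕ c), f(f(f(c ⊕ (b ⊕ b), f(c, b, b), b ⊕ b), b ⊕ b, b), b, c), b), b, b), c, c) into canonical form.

Answer: f(f(f(f(b ⊕ b ⊕ c ⊕ f(b, b, b) ⊕ f(c, b, b) ⊕ f(c, c, b), b ⊕ b ⊕ c ⊕ c ⊕ f(c, c, c), b ⊕ b ⊕ c ⊕ c ⊕ f(b, b, c) ⊕ f(c, b, c)) ⊕ f(f(b, b, c) ⊕ f(c, c, b), b ⊕ b ⊕ b ⊕ c ⊕ f(c, b, b), b ⊕ c ⊕ f(b, c, c)), f(f(f(b ⊕ b ⊕ c, f(c, b, b), b ⊕ b), b ⊕ b, b), b, c), b), b, b), c, c)

Derivation:
Focus inside:  f(f(b, b, c) ⊕ f(c, c, b), c ⊕ b ⊕ b ⊕ f(c, b, b) ⊕ b, (b ⊕ f(b, c, c)) ⊕ c) ⊕ f((f(b, b, b) ⊕ c) ⊕ b ⊕ f(c, b, b) ⊕ (f(c, c, b) ⊕ b), b ⊕ (((c ⊕ f(c, c, c)) ⊕ c) ⊕ b), f(b, b, c) ⊕ c ⊕ f(c, b, c) ⊕ b ⊕ b ⊕ c)
Simplify inside:  f(f(b, b, c) ⊕ f(c, c, b), c ⊕ b ⊕ b ⊕ f(c, b, b) ⊕ b, (b ⊕ f(b, c, c)) ⊕ c)  →  f(f(b, b, c) ⊕ f(c, c, b), b ⊕ b ⊕ b ⊕ c ⊕ f(c, b, b), b ⊕ c ⊕ f(b, c, c))
Simplify inside:  f((f(b, b, b) ⊕ c) ⊕ b ⊕ f(c, b, b) ⊕ (f(c, c, b) ⊕ b), b ⊕ (((c ⊕ f(c, c, c)) ⊕ c) ⊕ b), f(b, b, c) ⊕ c ⊕ f(c, b, c) ⊕ b ⊕ b ⊕ c)  →  f(b ⊕ b ⊕ c ⊕ f(b, b, b) ⊕ f(c, b, b) ⊕ f(c, c, b), b ⊕ b ⊕ c ⊕ c ⊕ f(c, c, c), b ⊕ b ⊕ c ⊕ c ⊕ f(b, b, c) ⊕ f(c, b, c))
Sort:  f(b ⊕ b ⊕ c ⊕ f(b, b, b) ⊕ f(c, b, b) ⊕ f(c, c, b), b ⊕ b ⊕ c ⊕ c ⊕ f(c, c, c), b ⊕ b ⊕ c ⊕ c ⊕ f(b, b, c) ⊕ f(c, b, c)) ⊕ f(f(b, b, c) ⊕ f(c, c, b), b ⊕ b ⊕ b ⊕ c ⊕ f(c, b, b), b ⊕ c ⊕ f(b, c, c))
Put back:  f(f(f(f(b ⊕ b ⊕ c ⊕ f(b, b, b) ⊕ f(c, b, b) ⊕ f(c, c, b), b ⊕ b ⊕ c ⊕ c ⊕ f(c, c, c), b ⊕ b ⊕ c ⊕ c ⊕ f(b, b, c) ⊕ f(c, b, c)) ⊕ f(f(b, b, c) ⊕ f(c, c, b), b ⊕ b ⊕ b ⊕ c ⊕ f(c, b, b), b ⊕ c ⊕ f(b, c, c)), f(f(f(b ⊕ b ⊕ c, f(c, b, b), b ⊕ b), b ⊕ b, b), b, c), b), b, b), c, c)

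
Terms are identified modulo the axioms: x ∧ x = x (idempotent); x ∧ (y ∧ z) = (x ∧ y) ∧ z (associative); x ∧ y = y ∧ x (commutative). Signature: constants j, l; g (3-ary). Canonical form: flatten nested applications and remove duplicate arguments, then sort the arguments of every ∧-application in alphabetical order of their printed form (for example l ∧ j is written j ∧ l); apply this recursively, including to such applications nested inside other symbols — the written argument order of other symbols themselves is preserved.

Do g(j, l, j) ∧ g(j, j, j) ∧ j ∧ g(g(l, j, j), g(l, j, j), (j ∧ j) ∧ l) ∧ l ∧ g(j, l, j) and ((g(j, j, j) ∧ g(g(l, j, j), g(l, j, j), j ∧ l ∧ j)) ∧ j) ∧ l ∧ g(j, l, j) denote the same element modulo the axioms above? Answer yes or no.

Left:  g(j, l, j) ∧ g(j, j, j) ∧ j ∧ g(g(l, j, j), g(l, j, j), (j ∧ j) ∧ l) ∧ l ∧ g(j, l, j)
  Canonicalize subterm:  g(g(l, j, j), g(l, j, j), (j ∧ j) ∧ l)  →  g(g(l, j, j), g(l, j, j), j ∧ l)
  Deduplicate:  drop duplicate g(j, l, j)
  Sort arguments:  g(g(l, j, j), g(l, j, j), j ∧ l) ∧ g(j, j, j) ∧ g(j, l, j) ∧ j ∧ l
Right:  ((g(j, j, j) ∧ g(g(l, j, j), g(l, j, j), j ∧ l ∧ j)) ∧ j) ∧ l ∧ g(j, l, j)
  Flatten:  g(j, j, j) ∧ g(g(l, j, j), g(l, j, j), j ∧ l ∧ j) ∧ j ∧ l ∧ g(j, l, j)
  Inside:  g(g(l, j, j), g(l, j, j), j ∧ l ∧ j)  →  g(g(l, j, j), g(l, j, j), j ∧ l)
  Sort:  g(g(l, j, j), g(l, j, j), j ∧ l) ∧ g(j, j, j) ∧ g(j, l, j) ∧ j ∧ l

Answer: yes — both canonical forms are g(g(l, j, j), g(l, j, j), j ∧ l) ∧ g(j, j, j) ∧ g(j, l, j) ∧ j ∧ l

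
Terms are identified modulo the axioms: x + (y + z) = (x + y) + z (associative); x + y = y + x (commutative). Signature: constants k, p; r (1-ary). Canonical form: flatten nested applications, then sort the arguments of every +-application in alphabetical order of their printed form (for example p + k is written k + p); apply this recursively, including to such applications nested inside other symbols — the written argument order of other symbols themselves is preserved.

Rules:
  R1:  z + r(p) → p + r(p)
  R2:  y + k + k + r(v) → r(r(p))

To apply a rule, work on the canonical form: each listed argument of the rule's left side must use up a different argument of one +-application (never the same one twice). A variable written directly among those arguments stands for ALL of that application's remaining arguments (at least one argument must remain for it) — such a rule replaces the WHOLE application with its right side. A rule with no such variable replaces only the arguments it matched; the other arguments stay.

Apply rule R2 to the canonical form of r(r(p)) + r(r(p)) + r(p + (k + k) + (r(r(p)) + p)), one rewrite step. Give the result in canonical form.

Answer: r(r(p)) + r(r(p)) + r(r(r(p)))

Derivation:
Canonical form:  r(k + k + p + p + r(r(p))) + r(r(p)) + r(r(p))
Apply R2:  consuming k, k, r(r(p));  v := r(p), y := p + p
The extension variable absorbs all remaining arguments, so the whole application is rewritten.
New term:  r(r(p)) + r(r(p)) + r(r(r(p)))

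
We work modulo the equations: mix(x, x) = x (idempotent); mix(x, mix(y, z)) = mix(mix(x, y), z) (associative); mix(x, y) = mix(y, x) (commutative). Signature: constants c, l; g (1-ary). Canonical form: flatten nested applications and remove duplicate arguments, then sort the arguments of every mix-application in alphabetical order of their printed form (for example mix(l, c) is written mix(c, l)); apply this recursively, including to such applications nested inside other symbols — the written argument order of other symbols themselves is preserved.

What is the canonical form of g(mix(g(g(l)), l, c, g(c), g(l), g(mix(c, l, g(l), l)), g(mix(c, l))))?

Answer: g(mix(c, g(c), g(g(l)), g(l), g(mix(c, g(l), l)), g(mix(c, l)), l))

Derivation:
Focus inside:  mix(g(g(l)), l, c, g(c), g(l), g(mix(c, l, g(l), l)), g(mix(c, l)))
Simplify inside:  g(mix(c, l, g(l), l))  →  g(mix(c, g(l), l))
Sort:  mix(c, g(c), g(g(l)), g(l), g(mix(c, g(l), l)), g(mix(c, l)), l)
Reassemble:  g(mix(c, g(c), g(g(l)), g(l), g(mix(c, g(l), l)), g(mix(c, l)), l))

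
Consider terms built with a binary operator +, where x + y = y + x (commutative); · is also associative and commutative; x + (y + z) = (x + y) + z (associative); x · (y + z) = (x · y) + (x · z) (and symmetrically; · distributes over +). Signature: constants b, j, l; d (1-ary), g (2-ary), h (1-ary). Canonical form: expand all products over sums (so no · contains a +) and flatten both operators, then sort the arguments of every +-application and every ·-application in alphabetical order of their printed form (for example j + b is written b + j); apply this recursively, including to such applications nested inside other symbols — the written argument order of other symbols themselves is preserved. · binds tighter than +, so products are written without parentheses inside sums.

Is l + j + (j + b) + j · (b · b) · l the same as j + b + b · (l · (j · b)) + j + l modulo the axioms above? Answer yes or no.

Answer: yes — both canonical forms are b + b · b · j · l + j + j + l

Derivation:
Left:  l + j + (j + b) + j · (b · b) · l
  Merge nested applications:  l + j + j + b + b · b · j · l
  Sort:  b + b · b · j · l + j + j + l
Right:  j + b + b · (l · (j · b)) + j + l
  Merge nested applications:  j + b + b · b · j · l + j + l
  Sort arguments:  b + b · b · j · l + j + j + l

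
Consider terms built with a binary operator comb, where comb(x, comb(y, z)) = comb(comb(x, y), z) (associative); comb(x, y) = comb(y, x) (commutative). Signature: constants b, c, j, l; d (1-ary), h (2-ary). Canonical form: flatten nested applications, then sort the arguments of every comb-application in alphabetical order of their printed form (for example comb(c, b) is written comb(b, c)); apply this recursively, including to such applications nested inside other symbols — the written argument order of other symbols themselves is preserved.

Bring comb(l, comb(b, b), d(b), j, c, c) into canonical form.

Un-nest:  comb(l, b, b, d(b), j, c, c)
Sort:  comb(b, b, c, c, d(b), j, l)

Answer: comb(b, b, c, c, d(b), j, l)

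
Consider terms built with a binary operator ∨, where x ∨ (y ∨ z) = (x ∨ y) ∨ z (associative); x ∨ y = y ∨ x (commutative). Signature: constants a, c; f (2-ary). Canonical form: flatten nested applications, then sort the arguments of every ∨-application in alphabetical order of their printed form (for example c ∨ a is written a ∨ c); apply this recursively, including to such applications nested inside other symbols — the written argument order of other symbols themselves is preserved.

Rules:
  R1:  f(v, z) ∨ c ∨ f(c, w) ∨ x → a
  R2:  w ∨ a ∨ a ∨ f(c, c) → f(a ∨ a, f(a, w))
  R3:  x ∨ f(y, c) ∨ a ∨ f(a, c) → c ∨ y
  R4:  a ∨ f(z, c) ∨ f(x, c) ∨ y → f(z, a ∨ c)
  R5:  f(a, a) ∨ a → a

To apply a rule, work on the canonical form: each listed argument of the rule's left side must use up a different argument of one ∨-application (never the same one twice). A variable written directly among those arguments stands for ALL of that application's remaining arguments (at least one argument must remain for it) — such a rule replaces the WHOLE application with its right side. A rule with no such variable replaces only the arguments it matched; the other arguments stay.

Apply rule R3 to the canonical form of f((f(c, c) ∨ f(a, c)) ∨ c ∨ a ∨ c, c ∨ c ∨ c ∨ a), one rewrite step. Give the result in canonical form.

Answer: f(c ∨ c, a ∨ c ∨ c ∨ c)

Derivation:
Canonical form:  f(a ∨ c ∨ c ∨ f(a, c) ∨ f(c, c), a ∨ c ∨ c ∨ c)
Match R3:  consume a, f(a, c), f(c, c);  x := c ∨ c, y := c
The variable takes the whole remainder — replace the entire application.
New term:  f(c ∨ c, a ∨ c ∨ c ∨ c)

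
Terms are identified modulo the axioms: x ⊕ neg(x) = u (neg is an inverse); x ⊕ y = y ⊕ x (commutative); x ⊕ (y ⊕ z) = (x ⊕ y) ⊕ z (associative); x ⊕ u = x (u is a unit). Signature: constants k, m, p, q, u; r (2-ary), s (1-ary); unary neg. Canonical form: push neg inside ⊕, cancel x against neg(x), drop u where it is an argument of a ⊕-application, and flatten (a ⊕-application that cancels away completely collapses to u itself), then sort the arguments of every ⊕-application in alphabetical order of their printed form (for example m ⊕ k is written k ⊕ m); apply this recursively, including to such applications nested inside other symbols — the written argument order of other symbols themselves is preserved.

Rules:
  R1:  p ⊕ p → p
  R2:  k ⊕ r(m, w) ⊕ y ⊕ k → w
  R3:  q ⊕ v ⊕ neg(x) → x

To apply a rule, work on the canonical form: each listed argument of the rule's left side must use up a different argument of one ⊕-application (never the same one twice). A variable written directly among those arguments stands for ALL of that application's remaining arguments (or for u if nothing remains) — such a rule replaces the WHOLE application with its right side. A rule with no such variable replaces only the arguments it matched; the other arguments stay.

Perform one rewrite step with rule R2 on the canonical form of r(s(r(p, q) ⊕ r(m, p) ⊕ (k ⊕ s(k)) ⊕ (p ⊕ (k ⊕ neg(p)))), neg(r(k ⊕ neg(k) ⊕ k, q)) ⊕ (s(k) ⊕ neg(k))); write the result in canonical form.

Answer: r(s(p), neg(k) ⊕ neg(r(k, q)) ⊕ s(k))

Derivation:
Canonical form:  r(s(k ⊕ k ⊕ r(m, p) ⊕ r(p, q) ⊕ s(k)), neg(k) ⊕ neg(r(k, q)) ⊕ s(k))
Match R2:  consume k, k, r(m, p);  w := p, y := r(p, q) ⊕ s(k)
Every leftover argument binds to the variable; the entire application is replaced.
Giving:  r(s(p), neg(k) ⊕ neg(r(k, q)) ⊕ s(k))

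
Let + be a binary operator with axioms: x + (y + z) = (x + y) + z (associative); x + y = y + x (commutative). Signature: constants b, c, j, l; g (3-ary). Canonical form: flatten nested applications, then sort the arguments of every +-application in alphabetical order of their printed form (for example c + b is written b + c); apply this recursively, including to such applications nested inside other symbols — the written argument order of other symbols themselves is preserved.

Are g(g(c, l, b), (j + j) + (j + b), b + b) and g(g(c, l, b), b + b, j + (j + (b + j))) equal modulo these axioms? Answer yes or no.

Answer: no — g(g(c, l, b), b + j + j + j, b + b) vs g(g(c, l, b), b + b, b + j + j + j)

Derivation:
Left:  g(g(c, l, b), (j + j) + (j + b), b + b)
  Work inside:  (j + j) + (j + b)
  Merge nested applications:  j + j + j + b
  Sort:  b + j + j + j
  Reassemble:  g(g(c, l, b), b + j + j + j, b + b)
Right:  g(g(c, l, b), b + b, j + (j + (b + j)))
  Focus inside:  j + (j + (b + j))
  Merge nested applications:  j + j + b + j
  Sort:  b + j + j + j
  Put back:  g(g(c, l, b), b + b, b + j + j + j)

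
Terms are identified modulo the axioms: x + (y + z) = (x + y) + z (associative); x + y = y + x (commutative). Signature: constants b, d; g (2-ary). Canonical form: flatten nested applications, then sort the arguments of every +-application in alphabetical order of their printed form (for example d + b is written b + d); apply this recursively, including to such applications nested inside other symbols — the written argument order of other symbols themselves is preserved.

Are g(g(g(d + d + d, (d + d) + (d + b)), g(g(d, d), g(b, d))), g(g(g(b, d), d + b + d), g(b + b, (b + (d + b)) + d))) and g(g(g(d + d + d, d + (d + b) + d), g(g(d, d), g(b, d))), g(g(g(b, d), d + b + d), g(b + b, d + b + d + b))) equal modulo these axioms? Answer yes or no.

Answer: yes — both canonical forms are g(g(g(d + d + d, b + d + d + d), g(g(d, d), g(b, d))), g(g(g(b, d), b + d + d), g(b + b, b + b + d + d)))

Derivation:
Left:  g(g(g(d + d + d, (d + d) + (d + b)), g(g(d, d), g(b, d))), g(g(g(b, d), d + b + d), g(b + b, (b + (d + b)) + d)))
  Descend into:  (b + (d + b)) + d
  Un-nest:  b + d + b + d
  Order the arguments:  b + b + d + d
  Put back:  g(g(g(d + d + d, b + d + d + d), g(g(d, d), g(b, d))), g(g(g(b, d), b + d + d), g(b + b, b + b + d + d)))
Right:  g(g(g(d + d + d, d + (d + b) + d), g(g(d, d), g(b, d))), g(g(g(b, d), d + b + d), g(b + b, d + b + d + b)))
  Descend into:  d + (d + b) + d
  Merge nested applications:  d + d + b + d
  Order the arguments:  b + d + d + d
  Put back:  g(g(g(d + d + d, b + d + d + d), g(g(d, d), g(b, d))), g(g(g(b, d), b + d + d), g(b + b, b + b + d + d)))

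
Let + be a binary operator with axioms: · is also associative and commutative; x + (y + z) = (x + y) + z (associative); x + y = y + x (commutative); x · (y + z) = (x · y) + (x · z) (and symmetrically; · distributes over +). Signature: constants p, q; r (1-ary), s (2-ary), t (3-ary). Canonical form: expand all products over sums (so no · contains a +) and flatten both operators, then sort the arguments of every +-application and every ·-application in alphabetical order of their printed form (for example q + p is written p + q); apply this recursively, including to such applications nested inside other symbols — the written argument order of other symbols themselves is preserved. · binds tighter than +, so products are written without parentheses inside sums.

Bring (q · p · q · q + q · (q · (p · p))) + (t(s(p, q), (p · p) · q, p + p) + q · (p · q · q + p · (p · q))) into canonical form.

Answer: p · p · q · q + p · p · q · q + p · q · q · q + p · q · q · q + t(s(p, q), p · p · q, p + p)

Derivation:
Distribute:  p · q · q · q + p · p · q · q + t(s(p, q), p · p · q, p + p) + p · q · q · q + p · p · q · q
Sort:  p · p · q · q + p · p · q · q + p · q · q · q + p · q · q · q + t(s(p, q), p · p · q, p + p)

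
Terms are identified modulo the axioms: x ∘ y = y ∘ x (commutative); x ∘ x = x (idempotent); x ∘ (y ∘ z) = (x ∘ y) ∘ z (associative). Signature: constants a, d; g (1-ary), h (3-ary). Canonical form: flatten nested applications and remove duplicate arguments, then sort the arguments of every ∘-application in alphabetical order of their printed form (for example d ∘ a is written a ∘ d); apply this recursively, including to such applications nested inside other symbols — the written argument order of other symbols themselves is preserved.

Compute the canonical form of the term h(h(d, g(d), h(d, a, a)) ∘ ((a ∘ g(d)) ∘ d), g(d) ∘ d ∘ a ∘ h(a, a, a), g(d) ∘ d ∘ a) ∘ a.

Inside:  h(h(d, g(d), h(d, a, a)) ∘ ((a ∘ g(d)) ∘ d), g(d) ∘ d ∘ a ∘ h(a, a, a), g(d) ∘ d ∘ a)  →  h(a ∘ d ∘ g(d) ∘ h(d, g(d), h(d, a, a)), a ∘ d ∘ g(d) ∘ h(a, a, a), a ∘ d ∘ g(d))
Sort arguments:  a ∘ h(a ∘ d ∘ g(d) ∘ h(d, g(d), h(d, a, a)), a ∘ d ∘ g(d) ∘ h(a, a, a), a ∘ d ∘ g(d))

Answer: a ∘ h(a ∘ d ∘ g(d) ∘ h(d, g(d), h(d, a, a)), a ∘ d ∘ g(d) ∘ h(a, a, a), a ∘ d ∘ g(d))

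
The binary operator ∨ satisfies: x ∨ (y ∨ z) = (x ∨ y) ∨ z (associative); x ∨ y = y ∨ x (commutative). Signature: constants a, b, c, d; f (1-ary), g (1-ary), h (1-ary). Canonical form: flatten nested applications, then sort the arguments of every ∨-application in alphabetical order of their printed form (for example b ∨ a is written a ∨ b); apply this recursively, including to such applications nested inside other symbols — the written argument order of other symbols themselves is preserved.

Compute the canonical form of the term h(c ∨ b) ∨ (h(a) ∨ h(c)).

Un-nest:  h(c ∨ b) ∨ h(a) ∨ h(c)
Canonicalize subterm:  h(c ∨ b)  →  h(b ∨ c)
Order the arguments:  h(a) ∨ h(b ∨ c) ∨ h(c)

Answer: h(a) ∨ h(b ∨ c) ∨ h(c)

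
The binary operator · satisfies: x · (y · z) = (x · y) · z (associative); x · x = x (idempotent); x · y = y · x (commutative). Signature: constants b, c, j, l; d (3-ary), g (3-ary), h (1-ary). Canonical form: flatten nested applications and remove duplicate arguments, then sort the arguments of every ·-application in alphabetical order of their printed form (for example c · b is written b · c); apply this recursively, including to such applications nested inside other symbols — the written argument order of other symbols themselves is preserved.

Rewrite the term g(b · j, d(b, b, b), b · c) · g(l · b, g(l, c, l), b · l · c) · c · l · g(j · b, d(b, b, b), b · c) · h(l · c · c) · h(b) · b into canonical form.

Answer: b · c · g(b · j, d(b, b, b), b · c) · g(b · l, g(l, c, l), b · c · l) · h(b) · h(c · l) · l

Derivation:
Canonicalize subterm:  g(l · b, g(l, c, l), b · l · c)  →  g(b · l, g(l, c, l), b · c · l)
Inside:  g(j · b, d(b, b, b), b · c)  →  g(b · j, d(b, b, b), b · c)
Inside:  h(l · c · c)  →  h(c · l)
Drop duplicates:  drop duplicate g(b · j, d(b, b, b), b · c)
Order the arguments:  b · c · g(b · j, d(b, b, b), b · c) · g(b · l, g(l, c, l), b · c · l) · h(b) · h(c · l) · l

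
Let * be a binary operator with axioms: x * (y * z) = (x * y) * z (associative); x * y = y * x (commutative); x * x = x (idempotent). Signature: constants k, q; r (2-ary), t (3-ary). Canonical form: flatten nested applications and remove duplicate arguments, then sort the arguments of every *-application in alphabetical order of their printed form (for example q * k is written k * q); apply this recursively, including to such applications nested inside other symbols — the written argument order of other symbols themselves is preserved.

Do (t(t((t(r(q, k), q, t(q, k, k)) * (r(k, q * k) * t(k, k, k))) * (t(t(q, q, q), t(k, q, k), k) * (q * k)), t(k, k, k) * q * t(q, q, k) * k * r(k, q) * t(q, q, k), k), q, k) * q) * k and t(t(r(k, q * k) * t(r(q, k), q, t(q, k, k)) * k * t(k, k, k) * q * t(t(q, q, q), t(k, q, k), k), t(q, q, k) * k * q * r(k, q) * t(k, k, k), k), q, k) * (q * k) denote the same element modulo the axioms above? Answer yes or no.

Answer: yes — both canonical forms are k * q * t(t(k * q * r(k, k * q) * t(k, k, k) * t(r(q, k), q, t(q, k, k)) * t(t(q, q, q), t(k, q, k), k), k * q * r(k, q) * t(k, k, k) * t(q, q, k), k), q, k)

Derivation:
Left:  (t(t((t(r(q, k), q, t(q, k, k)) * (r(k, q * k) * t(k, k, k))) * (t(t(q, q, q), t(k, q, k), k) * (q * k)), t(k, k, k) * q * t(q, q, k) * k * r(k, q) * t(q, q, k), k), q, k) * q) * k
  Un-nest:  t(t((t(r(q, k), q, t(q, k, k)) * (r(k, q * k) * t(k, k, k))) * (t(t(q, q, q), t(k, q, k), k) * (q * k)), t(k, k, k) * q * t(q, q, k) * k * r(k, q) * t(q, q, k), k), q, k) * q * k
  Simplify inside:  t(t((t(r(q, k), q, t(q, k, k)) * (r(k, q * k) * t(k, k, k))) * (t(t(q, q, q), t(k, q, k), k) * (q * k)), t(k, k, k) * q * t(q, q, k) * k * r(k, q) * t(q, q, k), k), q, k)  →  t(t(k * q * r(k, k * q) * t(k, k, k) * t(r(q, k), q, t(q, k, k)) * t(t(q, q, q), t(k, q, k), k), k * q * r(k, q) * t(k, k, k) * t(q, q, k), k), q, k)
  Order the arguments:  k * q * t(t(k * q * r(k, k * q) * t(k, k, k) * t(r(q, k), q, t(q, k, k)) * t(t(q, q, q), t(k, q, k), k), k * q * r(k, q) * t(k, k, k) * t(q, q, k), k), q, k)
Right:  t(t(r(k, q * k) * t(r(q, k), q, t(q, k, k)) * k * t(k, k, k) * q * t(t(q, q, q), t(k, q, k), k), t(q, q, k) * k * q * r(k, q) * t(k, k, k), k), q, k) * (q * k)
  Flatten:  t(t(r(k, q * k) * t(r(q, k), q, t(q, k, k)) * k * t(k, k, k) * q * t(t(q, q, q), t(k, q, k), k), t(q, q, k) * k * q * r(k, q) * t(k, k, k), k), q, k) * q * k
  Inside:  t(t(r(k, q * k) * t(r(q, k), q, t(q, k, k)) * k * t(k, k, k) * q * t(t(q, q, q), t(k, q, k), k), t(q, q, k) * k * q * r(k, q) * t(k, k, k), k), q, k)  →  t(t(k * q * r(k, k * q) * t(k, k, k) * t(r(q, k), q, t(q, k, k)) * t(t(q, q, q), t(k, q, k), k), k * q * r(k, q) * t(k, k, k) * t(q, q, k), k), q, k)
  Order the arguments:  k * q * t(t(k * q * r(k, k * q) * t(k, k, k) * t(r(q, k), q, t(q, k, k)) * t(t(q, q, q), t(k, q, k), k), k * q * r(k, q) * t(k, k, k) * t(q, q, k), k), q, k)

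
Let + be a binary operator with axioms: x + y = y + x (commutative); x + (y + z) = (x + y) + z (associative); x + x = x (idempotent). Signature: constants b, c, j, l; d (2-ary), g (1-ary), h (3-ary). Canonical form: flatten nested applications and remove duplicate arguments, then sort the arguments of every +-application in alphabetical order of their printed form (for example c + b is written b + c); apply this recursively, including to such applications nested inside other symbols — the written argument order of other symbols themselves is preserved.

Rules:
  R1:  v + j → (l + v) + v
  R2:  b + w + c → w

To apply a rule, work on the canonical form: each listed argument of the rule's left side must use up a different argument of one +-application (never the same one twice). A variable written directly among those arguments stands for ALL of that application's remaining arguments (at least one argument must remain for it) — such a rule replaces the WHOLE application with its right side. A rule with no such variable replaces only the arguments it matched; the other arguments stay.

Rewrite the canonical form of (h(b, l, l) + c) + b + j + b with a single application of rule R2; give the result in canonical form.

Answer: h(b, l, l) + j

Derivation:
Canonical form:  b + c + h(b, l, l) + j
Apply R2:  consuming b, c;  w := h(b, l, l) + j
The extension variable absorbs all remaining arguments, so the whole application is rewritten.
New term:  h(b, l, l) + j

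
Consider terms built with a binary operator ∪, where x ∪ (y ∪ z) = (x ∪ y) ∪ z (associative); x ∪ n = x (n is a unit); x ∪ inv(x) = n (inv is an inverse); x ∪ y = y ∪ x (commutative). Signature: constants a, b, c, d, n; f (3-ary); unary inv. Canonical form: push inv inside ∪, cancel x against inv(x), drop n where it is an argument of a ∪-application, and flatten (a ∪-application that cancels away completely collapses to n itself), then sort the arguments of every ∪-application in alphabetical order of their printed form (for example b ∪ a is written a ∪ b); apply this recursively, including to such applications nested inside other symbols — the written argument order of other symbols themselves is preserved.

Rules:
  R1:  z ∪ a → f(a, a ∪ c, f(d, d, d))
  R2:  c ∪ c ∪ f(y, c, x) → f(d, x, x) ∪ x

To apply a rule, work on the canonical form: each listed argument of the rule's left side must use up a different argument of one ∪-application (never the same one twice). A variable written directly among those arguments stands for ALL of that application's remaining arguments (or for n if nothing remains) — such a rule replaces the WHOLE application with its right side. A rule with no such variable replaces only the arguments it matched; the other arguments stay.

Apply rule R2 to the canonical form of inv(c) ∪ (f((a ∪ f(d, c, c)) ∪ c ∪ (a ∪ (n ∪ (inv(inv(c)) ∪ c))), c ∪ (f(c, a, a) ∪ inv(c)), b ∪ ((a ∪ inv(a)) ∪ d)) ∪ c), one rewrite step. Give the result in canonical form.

Canonical form:  f(a ∪ a ∪ c ∪ c ∪ c ∪ f(d, c, c), f(c, a, a), b ∪ d)
Match R2:  consume c, c, f(d, c, c);  x := c, y := d
Giving:  f(a ∪ a ∪ c ∪ c ∪ f(d, c, c), f(c, a, a), b ∪ d)

Answer: f(a ∪ a ∪ c ∪ c ∪ f(d, c, c), f(c, a, a), b ∪ d)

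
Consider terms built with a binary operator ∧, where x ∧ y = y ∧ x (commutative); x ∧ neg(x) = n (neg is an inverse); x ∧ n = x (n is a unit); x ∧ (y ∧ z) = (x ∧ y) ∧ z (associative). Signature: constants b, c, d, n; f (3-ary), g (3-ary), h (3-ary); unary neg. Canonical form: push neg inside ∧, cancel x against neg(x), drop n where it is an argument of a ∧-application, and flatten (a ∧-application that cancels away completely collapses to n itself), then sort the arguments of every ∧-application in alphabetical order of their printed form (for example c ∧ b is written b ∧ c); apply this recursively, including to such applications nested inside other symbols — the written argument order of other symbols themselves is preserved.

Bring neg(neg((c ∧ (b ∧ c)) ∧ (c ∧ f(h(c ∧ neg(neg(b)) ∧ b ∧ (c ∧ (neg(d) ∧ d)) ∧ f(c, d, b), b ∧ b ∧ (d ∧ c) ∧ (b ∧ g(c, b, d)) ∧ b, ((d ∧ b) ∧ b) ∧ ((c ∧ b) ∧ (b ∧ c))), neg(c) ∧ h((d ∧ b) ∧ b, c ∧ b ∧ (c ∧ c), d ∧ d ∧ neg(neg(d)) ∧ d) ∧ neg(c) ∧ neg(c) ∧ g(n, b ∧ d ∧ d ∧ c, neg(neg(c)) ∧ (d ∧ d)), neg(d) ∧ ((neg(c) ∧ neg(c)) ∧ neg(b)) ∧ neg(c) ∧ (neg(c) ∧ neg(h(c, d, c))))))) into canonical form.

Push neg inside:  distribute neg over ∧ and collapse double neg
Collect terms:  c ∧ c ∧ c ∧ b ∧ f(h(b ∧ b ∧ c ∧ c ∧ f(c, d, b), b ∧ b ∧ b ∧ b ∧ c ∧ d ∧ g(c, b, d), b ∧ b ∧ b ∧ b ∧ c ∧ c ∧ d), g(n, b ∧ c ∧ d ∧ d, c ∧ d ∧ d) ∧ h(b ∧ b ∧ d, b ∧ c ∧ c ∧ c, d ∧ d ∧ d ∧ d) ∧ neg(c) ∧ neg(c) ∧ neg(c), neg(b) ∧ neg(c) ∧ neg(c) ∧ neg(c) ∧ neg(c) ∧ neg(d) ∧ neg(h(c, d, c)))
Order the arguments:  b ∧ c ∧ c ∧ c ∧ f(h(b ∧ b ∧ c ∧ c ∧ f(c, d, b), b ∧ b ∧ b ∧ b ∧ c ∧ d ∧ g(c, b, d), b ∧ b ∧ b ∧ b ∧ c ∧ c ∧ d), g(n, b ∧ c ∧ d ∧ d, c ∧ d ∧ d) ∧ h(b ∧ b ∧ d, b ∧ c ∧ c ∧ c, d ∧ d ∧ d ∧ d) ∧ neg(c) ∧ neg(c) ∧ neg(c), neg(b) ∧ neg(c) ∧ neg(c) ∧ neg(c) ∧ neg(c) ∧ neg(d) ∧ neg(h(c, d, c)))

Answer: b ∧ c ∧ c ∧ c ∧ f(h(b ∧ b ∧ c ∧ c ∧ f(c, d, b), b ∧ b ∧ b ∧ b ∧ c ∧ d ∧ g(c, b, d), b ∧ b ∧ b ∧ b ∧ c ∧ c ∧ d), g(n, b ∧ c ∧ d ∧ d, c ∧ d ∧ d) ∧ h(b ∧ b ∧ d, b ∧ c ∧ c ∧ c, d ∧ d ∧ d ∧ d) ∧ neg(c) ∧ neg(c) ∧ neg(c), neg(b) ∧ neg(c) ∧ neg(c) ∧ neg(c) ∧ neg(c) ∧ neg(d) ∧ neg(h(c, d, c)))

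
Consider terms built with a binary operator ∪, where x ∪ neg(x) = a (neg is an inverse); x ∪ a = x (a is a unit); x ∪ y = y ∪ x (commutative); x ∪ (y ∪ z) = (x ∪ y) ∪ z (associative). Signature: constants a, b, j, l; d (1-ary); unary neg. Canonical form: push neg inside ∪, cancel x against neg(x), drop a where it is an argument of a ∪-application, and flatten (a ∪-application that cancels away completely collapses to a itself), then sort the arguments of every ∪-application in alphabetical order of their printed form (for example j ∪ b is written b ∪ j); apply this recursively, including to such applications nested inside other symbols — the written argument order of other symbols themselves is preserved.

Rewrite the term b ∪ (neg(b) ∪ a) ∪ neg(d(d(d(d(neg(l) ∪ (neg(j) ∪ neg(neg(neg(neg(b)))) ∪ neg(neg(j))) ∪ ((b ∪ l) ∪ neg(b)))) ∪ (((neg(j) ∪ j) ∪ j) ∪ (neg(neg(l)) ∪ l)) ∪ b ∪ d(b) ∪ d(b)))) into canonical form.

Answer: neg(d(d(b ∪ d(b) ∪ d(b) ∪ d(d(b)) ∪ j ∪ l ∪ l)))

Derivation:
Push neg inside:  distribute neg over ∪ and collapse double neg
Inverses cancel:  b cancels
Collect:  neg(d(d(b ∪ d(b) ∪ d(b) ∪ d(d(b)) ∪ j ∪ l ∪ l)))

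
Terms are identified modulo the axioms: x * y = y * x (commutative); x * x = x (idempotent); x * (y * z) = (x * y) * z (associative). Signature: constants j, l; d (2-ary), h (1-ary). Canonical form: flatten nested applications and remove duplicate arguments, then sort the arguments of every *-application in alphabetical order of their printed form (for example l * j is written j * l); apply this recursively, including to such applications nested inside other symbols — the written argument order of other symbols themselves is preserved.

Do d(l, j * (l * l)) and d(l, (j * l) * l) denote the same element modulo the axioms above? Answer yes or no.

Left:  d(l, j * (l * l))
  Work inside:  j * (l * l)
  Flatten:  j * l * l
  Idempotence:  drop duplicate l
  Sort:  j * l
  Rebuild:  d(l, j * l)
Right:  d(l, (j * l) * l)
  Work inside:  (j * l) * l
  Un-nest:  j * l * l
  Drop duplicates:  drop duplicate l
  Order the arguments:  j * l
  Rebuild:  d(l, j * l)

Answer: yes — both canonical forms are d(l, j * l)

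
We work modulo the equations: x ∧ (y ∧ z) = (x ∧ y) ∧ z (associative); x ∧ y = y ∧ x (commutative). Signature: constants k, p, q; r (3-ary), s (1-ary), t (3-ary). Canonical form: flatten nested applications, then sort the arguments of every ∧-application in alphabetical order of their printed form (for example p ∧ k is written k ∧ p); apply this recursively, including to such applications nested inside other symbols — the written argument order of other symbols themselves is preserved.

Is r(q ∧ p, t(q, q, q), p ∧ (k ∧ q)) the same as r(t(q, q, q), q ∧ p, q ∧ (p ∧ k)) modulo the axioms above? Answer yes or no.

Left:  r(q ∧ p, t(q, q, q), p ∧ (k ∧ q))
  Work inside:  p ∧ (k ∧ q)
  Un-nest:  p ∧ k ∧ q
  Order the arguments:  k ∧ p ∧ q
  Put back:  r(p ∧ q, t(q, q, q), k ∧ p ∧ q)
Right:  r(t(q, q, q), q ∧ p, q ∧ (p ∧ k))
  Focus inside:  q ∧ (p ∧ k)
  Un-nest:  q ∧ p ∧ k
  Sort:  k ∧ p ∧ q
  Reassemble:  r(t(q, q, q), p ∧ q, k ∧ p ∧ q)

Answer: no — r(p ∧ q, t(q, q, q), k ∧ p ∧ q) vs r(t(q, q, q), p ∧ q, k ∧ p ∧ q)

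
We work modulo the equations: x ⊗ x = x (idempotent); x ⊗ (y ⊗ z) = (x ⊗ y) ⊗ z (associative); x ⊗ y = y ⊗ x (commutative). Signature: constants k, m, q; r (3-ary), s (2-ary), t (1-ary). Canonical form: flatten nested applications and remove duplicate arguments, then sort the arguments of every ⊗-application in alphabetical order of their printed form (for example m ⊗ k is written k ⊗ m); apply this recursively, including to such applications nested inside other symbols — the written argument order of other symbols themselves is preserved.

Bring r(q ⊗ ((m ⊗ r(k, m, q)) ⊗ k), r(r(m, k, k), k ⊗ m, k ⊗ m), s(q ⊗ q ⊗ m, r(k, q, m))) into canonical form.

Work inside:  q ⊗ ((m ⊗ r(k, m, q)) ⊗ k)
Flatten:  q ⊗ m ⊗ r(k, m, q) ⊗ k
Order the arguments:  k ⊗ m ⊗ q ⊗ r(k, m, q)
Rebuild:  r(k ⊗ m ⊗ q ⊗ r(k, m, q), r(r(m, k, k), k ⊗ m, k ⊗ m), s(m ⊗ q, r(k, q, m)))

Answer: r(k ⊗ m ⊗ q ⊗ r(k, m, q), r(r(m, k, k), k ⊗ m, k ⊗ m), s(m ⊗ q, r(k, q, m)))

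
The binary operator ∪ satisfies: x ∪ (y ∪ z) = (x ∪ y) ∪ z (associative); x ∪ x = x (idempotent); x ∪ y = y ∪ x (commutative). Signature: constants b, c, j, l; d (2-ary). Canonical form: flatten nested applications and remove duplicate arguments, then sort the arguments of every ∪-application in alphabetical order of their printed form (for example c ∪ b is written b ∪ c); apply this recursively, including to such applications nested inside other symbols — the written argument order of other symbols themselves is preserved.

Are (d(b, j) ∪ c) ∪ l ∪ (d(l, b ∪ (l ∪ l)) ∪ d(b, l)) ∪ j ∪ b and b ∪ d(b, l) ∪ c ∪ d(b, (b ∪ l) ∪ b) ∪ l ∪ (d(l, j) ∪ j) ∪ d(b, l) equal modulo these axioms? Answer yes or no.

Answer: no — b ∪ c ∪ d(b, j) ∪ d(b, l) ∪ d(l, b ∪ l) ∪ j ∪ l vs b ∪ c ∪ d(b, b ∪ l) ∪ d(b, l) ∪ d(l, j) ∪ j ∪ l

Derivation:
Left:  (d(b, j) ∪ c) ∪ l ∪ (d(l, b ∪ (l ∪ l)) ∪ d(b, l)) ∪ j ∪ b
  Merge nested applications:  d(b, j) ∪ c ∪ l ∪ d(l, b ∪ (l ∪ l)) ∪ d(b, l) ∪ j ∪ b
  Canonicalize subterm:  d(l, b ∪ (l ∪ l))  →  d(l, b ∪ l)
  Sort arguments:  b ∪ c ∪ d(b, j) ∪ d(b, l) ∪ d(l, b ∪ l) ∪ j ∪ l
Right:  b ∪ d(b, l) ∪ c ∪ d(b, (b ∪ l) ∪ b) ∪ l ∪ (d(l, j) ∪ j) ∪ d(b, l)
  Merge nested applications:  b ∪ d(b, l) ∪ c ∪ d(b, (b ∪ l) ∪ b) ∪ l ∪ d(l, j) ∪ j ∪ d(b, l)
  Canonicalize subterm:  d(b, (b ∪ l) ∪ b)  →  d(b, b ∪ l)
  Drop duplicates:  drop duplicate d(b, l)
  Sort arguments:  b ∪ c ∪ d(b, b ∪ l) ∪ d(b, l) ∪ d(l, j) ∪ j ∪ l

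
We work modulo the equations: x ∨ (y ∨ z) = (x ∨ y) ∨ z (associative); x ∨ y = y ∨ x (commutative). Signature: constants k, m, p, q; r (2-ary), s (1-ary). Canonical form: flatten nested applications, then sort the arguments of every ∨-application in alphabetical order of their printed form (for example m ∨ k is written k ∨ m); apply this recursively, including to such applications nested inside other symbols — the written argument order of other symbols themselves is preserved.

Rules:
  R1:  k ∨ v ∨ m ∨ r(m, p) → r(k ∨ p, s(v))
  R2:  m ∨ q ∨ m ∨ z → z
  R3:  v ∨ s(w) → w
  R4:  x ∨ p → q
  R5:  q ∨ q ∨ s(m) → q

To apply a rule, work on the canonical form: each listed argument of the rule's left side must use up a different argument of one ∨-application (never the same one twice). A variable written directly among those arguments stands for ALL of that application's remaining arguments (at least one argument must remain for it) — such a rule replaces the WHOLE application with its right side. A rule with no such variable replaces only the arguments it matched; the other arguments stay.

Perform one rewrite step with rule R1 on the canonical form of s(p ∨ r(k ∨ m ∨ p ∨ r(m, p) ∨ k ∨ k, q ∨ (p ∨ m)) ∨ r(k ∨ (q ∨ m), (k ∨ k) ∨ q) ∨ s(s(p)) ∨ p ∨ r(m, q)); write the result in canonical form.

Canonical form:  s(p ∨ p ∨ r(k ∨ k ∨ k ∨ m ∨ p ∨ r(m, p), m ∨ p ∨ q) ∨ r(k ∨ m ∨ q, k ∨ k ∨ q) ∨ r(m, q) ∨ s(s(p)))
Match R1:  consume k, m, r(m, p);  v := k ∨ k ∨ p
The extension variable absorbs all remaining arguments, so the whole application is rewritten.
New term:  s(p ∨ p ∨ r(k ∨ m ∨ q, k ∨ k ∨ q) ∨ r(m, q) ∨ r(r(k ∨ p, s(k ∨ k ∨ p)), m ∨ p ∨ q) ∨ s(s(p)))

Answer: s(p ∨ p ∨ r(k ∨ m ∨ q, k ∨ k ∨ q) ∨ r(m, q) ∨ r(r(k ∨ p, s(k ∨ k ∨ p)), m ∨ p ∨ q) ∨ s(s(p)))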